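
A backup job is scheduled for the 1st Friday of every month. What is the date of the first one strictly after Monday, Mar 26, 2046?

Apr 6, 2046

Mar 2046 starts on a Thursday, so its 1st Friday is Mar 2, 2046 (1 day in).
That is not after Mar 26, 2046, so look at Apr 2046.
Apr 2046 starts on a Sunday, so its 1st Friday is Apr 6, 2046 (5 days in).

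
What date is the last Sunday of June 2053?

June 2053 begins on a Sunday, so the first Sunday is June 1.
June 2053 has 30 days. Adding weeks: 1, 8, 15, 22, 29 — the last one ≤ 30 is the 29th.

June 29, 2053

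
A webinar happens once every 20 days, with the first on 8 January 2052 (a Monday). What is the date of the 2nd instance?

The 2nd occurrence is 1 interval after the first: 1 × 20 = 20 days after 8 January 2052.
20 days later is 28 January 2052.

28 January 2052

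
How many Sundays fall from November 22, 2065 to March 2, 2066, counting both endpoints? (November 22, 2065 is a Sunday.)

November 22, 2065 is a Sunday; the first Sunday on or after it is November 22, 2065.
From November 22, 2065 to March 2, 2066: 8 + 31 + 31 + 28 + 2 = 100 days (rest of November, December, January, February, March).
100 ÷ 7 = 14 full weeks with remainder 2, so 14 more Sundays after the first → 15.

15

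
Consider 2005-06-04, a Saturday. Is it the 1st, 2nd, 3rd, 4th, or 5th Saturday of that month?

Day 4 falls in week ⌈4/7⌉ of the month.
Days 1–7 hold the 1st Saturday, 8–14 the 2nd, 15–21 the 3rd, 22–28 the 4th, 29–31 the 5th.
4 is in the range for the 1st.

1st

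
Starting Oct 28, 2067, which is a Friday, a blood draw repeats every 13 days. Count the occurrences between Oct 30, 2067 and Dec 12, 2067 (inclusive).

3

Occurrences land 13·i days after Oct 28, 2067 for i = 0, 1, 2, …
Oct 30, 2067 is 2 days after the start; 2 ÷ 13 = 0 remainder 2; since the remainder is 2, round up to i = 1. First occurrence in the window: #2 on Nov 10, 2067 (1×13 = 13 days in).
Dec 12, 2067 is 45 days after the start; 45 ÷ 13 = 3 remainder 6. Last occurrence in the window: #4 on Dec 6, 2067.
Occurrences #2 through #4: 3 in total.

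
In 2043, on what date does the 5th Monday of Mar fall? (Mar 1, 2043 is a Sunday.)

Mar 2043 begins on a Sunday, so the first Monday is Mar 2 (1 day later).
The 5th Monday is 4 weeks later: 2 + 28 = 30.

Mar 30, 2043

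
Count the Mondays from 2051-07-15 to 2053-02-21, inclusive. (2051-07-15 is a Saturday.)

2051-07-15 is a Saturday; the first Monday on or after it is 2051-07-17 (2 days later).
From 2051-07-17 to 2053-02-21: 167 + 366 + 52 = 585 days (rest of 2051, 2052, to 2053-02-21 in 2053).
585 ÷ 7 = 83 full weeks with remainder 4, so 83 more Mondays after the first → 84.

84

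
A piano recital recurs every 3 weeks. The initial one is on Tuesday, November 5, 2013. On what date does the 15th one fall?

The 15th occurrence is 14 intervals after the first: 14 × 21 = 294 days after November 5, 2013.
November has 30 days — 25 days to the end of November leaves 269.
December has 31 days (238 left).
January has 31 days (207 left).
February has 28 days (179 left).
March has 31 days (148 left).
April has 30 days (118 left).
May has 31 days (87 left).
June has 30 days (57 left).
July has 31 days (26 left).
26 days into August → August 26, 2014.

August 26, 2014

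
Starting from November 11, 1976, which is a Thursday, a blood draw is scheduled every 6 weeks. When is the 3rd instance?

The 3rd occurrence is 2 intervals after the first: 2 × 42 = 84 days after November 11, 1976.
November has 30 days — 19 days to the end of November leaves 65.
December has 31 days (34 left).
January has 31 days (3 left).
3 days into February → February 3, 1977.

February 3, 1977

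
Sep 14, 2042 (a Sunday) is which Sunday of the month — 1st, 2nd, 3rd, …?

Day 14 falls in week ⌈14/7⌉ of the month.
Days 1–7 hold the 1st Sunday, 8–14 the 2nd, 15–21 the 3rd, 22–28 the 4th, 29–31 the 5th.
14 is in the range for the 2nd.

2nd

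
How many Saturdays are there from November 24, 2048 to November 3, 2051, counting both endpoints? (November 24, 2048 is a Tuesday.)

November 24, 2048 is a Tuesday; the first Saturday on or after it is November 28, 2048 (4 days later).
From November 28, 2048 to November 3, 2051: 33 + 365 + 365 + 307 = 1070 days (rest of 2048, 2049, 2050, to November 3, 2051 in 2051).
1070 ÷ 7 = 152 full weeks with remainder 6, so 152 more Saturdays after the first → 153.

153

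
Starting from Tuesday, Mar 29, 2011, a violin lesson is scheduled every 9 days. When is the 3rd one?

The 3rd occurrence is 2 intervals after the first: 2 × 9 = 18 days after Mar 29, 2011.
Mar has 31 days — 2 days to the end of Mar leaves 16.
16 days into Apr → Apr 16, 2011.

Apr 16, 2011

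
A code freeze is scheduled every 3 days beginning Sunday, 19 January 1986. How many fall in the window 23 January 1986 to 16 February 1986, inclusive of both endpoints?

8

Occurrences land 3·i days after 19 January 1986 for i = 0, 1, 2, …
23 January 1986 is 4 days after the start; 4 ÷ 3 = 1 remainder 1; since the remainder is 1, round up to i = 2. First occurrence in the window: #3 on 25 January 1986 (2×3 = 6 days in).
16 February 1986 is 28 days after the start; 28 ÷ 3 = 9 remainder 1. Last occurrence in the window: #10 on 15 February 1986.
Occurrences #3 through #10: 8 in total.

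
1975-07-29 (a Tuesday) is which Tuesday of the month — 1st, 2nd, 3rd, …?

Day 29 falls in week ⌈29/7⌉ of the month.
Days 1–7 hold the 1st Tuesday, 8–14 the 2nd, 15–21 the 3rd, 22–28 the 4th, 29–31 the 5th.
29 is in the range for the 5th.

5th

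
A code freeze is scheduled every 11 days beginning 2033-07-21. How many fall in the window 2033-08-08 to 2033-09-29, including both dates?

Occurrences land 11·i days after 2033-07-21 for i = 0, 1, 2, …
2033-08-08 is 18 days after the start; 18 ÷ 11 = 1 remainder 7; since the remainder is 7, round up to i = 2. First occurrence in the window: #3 on 2033-08-12 (2×11 = 22 days in).
2033-09-29 is 70 days after the start; 70 ÷ 11 = 6 remainder 4. Last occurrence in the window: #7 on 2033-09-25.
Occurrences #3 through #7: 5 in total.

5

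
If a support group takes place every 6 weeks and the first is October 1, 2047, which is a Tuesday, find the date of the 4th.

The 4th occurrence is 3 intervals after the first: 3 × 42 = 126 days after October 1, 2047.
October has 31 days — 30 days to the end of October leaves 96.
November has 30 days (66 left).
December has 31 days (35 left).
January has 31 days (4 left).
4 days into February → February 4, 2048.

February 4, 2048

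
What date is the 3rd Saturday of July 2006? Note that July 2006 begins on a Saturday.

July 2006 begins on a Saturday, so the first Saturday is July 1.
The 3rd Saturday is 2 weeks later: 1 + 14 = 15.

2006-07-15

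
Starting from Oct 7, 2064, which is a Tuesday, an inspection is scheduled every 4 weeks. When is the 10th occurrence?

Jun 16, 2065

The 10th occurrence is 9 intervals after the first: 9 × 28 = 252 days after Oct 7, 2064.
Oct has 31 days — 24 days to the end of Oct leaves 228.
Nov has 30 days (198 left).
Dec has 31 days (167 left).
Jan has 31 days (136 left).
Feb has 28 days (108 left).
Mar has 31 days (77 left).
Apr has 30 days (47 left).
May has 31 days (16 left).
16 days into Jun → Jun 16, 2065.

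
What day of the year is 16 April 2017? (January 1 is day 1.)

106

Days in months before April: 31 + 28 + 31 = 90.
Plus 16 days into April → day 106.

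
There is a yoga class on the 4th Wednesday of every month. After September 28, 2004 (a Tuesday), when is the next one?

October 27, 2004

September 2004 starts on a Wednesday; its first Wednesday is the 1st, so the 4th Wednesday is the 22nd — September 22, 2004.
That is not after September 28, 2004, so look at October 2004.
October 2004 starts on a Friday; its first Wednesday is the 6th, so the 4th Wednesday is the 27th — October 27, 2004.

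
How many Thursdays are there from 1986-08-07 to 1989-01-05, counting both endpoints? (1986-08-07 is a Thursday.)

127

1986-08-07 is a Thursday; the first Thursday on or after it is 1986-08-07.
From 1986-08-07 to 1989-01-05: 146 + 365 + 366 + 5 = 882 days (rest of 1986, 1987, 1988, to 1989-01-05 in 1989).
882 ÷ 7 = 126 full weeks with remainder 0, so 126 more Thursdays after the first → 127.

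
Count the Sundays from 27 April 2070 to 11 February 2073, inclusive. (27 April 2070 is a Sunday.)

146

27 April 2070 is a Sunday; the first Sunday on or after it is 27 April 2070.
From 27 April 2070 to 11 February 2073: 248 + 365 + 366 + 42 = 1021 days (rest of 2070, 2071, 2072, to 11 February 2073 in 2073).
1021 ÷ 7 = 145 full weeks with remainder 6, so 145 more Sundays after the first → 146.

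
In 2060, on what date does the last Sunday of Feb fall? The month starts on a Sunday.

Feb 2060 begins on a Sunday, so the first Sunday is Feb 1.
Feb 2060 has 29 days. Adding weeks: 1, 8, 15, 22, 29 — the last one ≤ 29 is the 29th.

Feb 29, 2060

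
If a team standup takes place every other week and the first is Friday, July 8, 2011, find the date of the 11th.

The 11th occurrence is 10 intervals after the first: 10 × 14 = 140 days after July 8, 2011.
July has 31 days — 23 days to the end of July leaves 117.
August has 31 days (86 left).
September has 30 days (56 left).
October has 31 days (25 left).
25 days into November → November 25, 2011.

November 25, 2011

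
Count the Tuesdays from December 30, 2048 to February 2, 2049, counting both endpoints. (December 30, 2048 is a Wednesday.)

December 30, 2048 is a Wednesday; the first Tuesday on or after it is January 5, 2049 (6 days later).
From January 5, 2049 to February 2, 2049: 26 + 2 = 28 days (rest of January, February).
28 ÷ 7 = 4 full weeks with remainder 0, so 4 more Tuesdays after the first → 5.

5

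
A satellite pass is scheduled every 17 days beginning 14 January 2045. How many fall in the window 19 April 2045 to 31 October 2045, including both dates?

12

Occurrences land 17·i days after 14 January 2045 for i = 0, 1, 2, …
19 April 2045 is 95 days after the start; 95 ÷ 17 = 5 remainder 10; since the remainder is 10, round up to i = 6. First occurrence in the window: #7 on 26 April 2045 (6×17 = 102 days in).
31 October 2045 is 290 days after the start; 290 ÷ 17 = 17 remainder 1. Last occurrence in the window: #18 on 30 October 2045.
Occurrences #7 through #18: 12 in total.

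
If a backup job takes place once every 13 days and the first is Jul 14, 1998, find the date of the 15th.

The 15th occurrence is 14 intervals after the first: 14 × 13 = 182 days after Jul 14, 1998.
Jul has 31 days — 17 days to the end of Jul leaves 165.
Aug has 31 days (134 left).
Sep has 30 days (104 left).
Oct has 31 days (73 left).
Nov has 30 days (43 left).
Dec has 31 days (12 left).
12 days into Jan → Jan 12, 1999.

Jan 12, 1999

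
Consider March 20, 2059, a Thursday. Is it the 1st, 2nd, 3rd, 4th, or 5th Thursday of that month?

3rd

Day 20 falls in week ⌈20/7⌉ of the month.
Days 1–7 hold the 1st Thursday, 8–14 the 2nd, 15–21 the 3rd, 22–28 the 4th, 29–31 the 5th.
20 is in the range for the 3rd.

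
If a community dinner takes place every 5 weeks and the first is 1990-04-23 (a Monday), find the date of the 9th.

1991-01-28

The 9th occurrence is 8 intervals after the first: 8 × 35 = 280 days after 1990-04-23.
April has 30 days — 7 days to the end of April leaves 273.
May has 31 days (242 left).
June has 30 days (212 left).
July has 31 days (181 left).
August has 31 days (150 left).
September has 30 days (120 left).
October has 31 days (89 left).
November has 30 days (59 left).
December has 31 days (28 left).
28 days into January → 1991-01-28.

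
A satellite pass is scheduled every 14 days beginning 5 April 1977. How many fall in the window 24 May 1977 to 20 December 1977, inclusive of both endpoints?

15

Occurrences land 14·i days after 5 April 1977 for i = 0, 1, 2, …
24 May 1977 is 49 days after the start; 49 ÷ 14 = 3 remainder 7; since the remainder is 7, round up to i = 4. First occurrence in the window: #5 on 31 May 1977 (4×14 = 56 days in).
20 December 1977 is 259 days after the start; 259 ÷ 14 = 18 remainder 7. Last occurrence in the window: #19 on 13 December 1977.
Occurrences #5 through #19: 15 in total.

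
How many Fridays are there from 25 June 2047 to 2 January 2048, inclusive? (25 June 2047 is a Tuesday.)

25 June 2047 is a Tuesday; the first Friday on or after it is 28 June 2047 (3 days later).
From 28 June 2047 to 2 January 2048: 2 + 31 + 31 + 30 + 31 + 30 + 31 + 2 = 188 days (rest of June, July, August, September, October, November, December, January).
188 ÷ 7 = 26 full weeks with remainder 6, so 26 more Fridays after the first → 27.

27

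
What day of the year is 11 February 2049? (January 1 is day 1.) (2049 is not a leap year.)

42

Days in months before February: 31 = 31.
Plus 11 days into February → day 42.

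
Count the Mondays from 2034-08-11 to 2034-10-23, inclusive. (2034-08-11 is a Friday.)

2034-08-11 is a Friday; the first Monday on or after it is 2034-08-14 (3 days later).
From 2034-08-14 to 2034-10-23: 17 + 30 + 23 = 70 days (rest of August, September, October).
70 ÷ 7 = 10 full weeks with remainder 0, so 10 more Mondays after the first → 11.

11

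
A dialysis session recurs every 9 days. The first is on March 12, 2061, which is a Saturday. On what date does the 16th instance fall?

July 25, 2061

The 16th occurrence is 15 intervals after the first: 15 × 9 = 135 days after March 12, 2061.
March has 31 days — 19 days to the end of March leaves 116.
April has 30 days (86 left).
May has 31 days (55 left).
June has 30 days (25 left).
25 days into July → July 25, 2061.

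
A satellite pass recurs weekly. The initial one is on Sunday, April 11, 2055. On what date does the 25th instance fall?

The 25th occurrence is 24 intervals after the first: 24 × 7 = 168 days after April 11, 2055.
April has 30 days — 19 days to the end of April leaves 149.
May has 31 days (118 left).
June has 30 days (88 left).
July has 31 days (57 left).
August has 31 days (26 left).
26 days into September → September 26, 2055.

September 26, 2055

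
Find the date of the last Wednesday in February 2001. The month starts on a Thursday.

February 2001 begins on a Thursday, so the first Wednesday is February 7 (6 days later).
February 2001 has 28 days. Adding weeks: 7, 14, 21, 28 — the last one ≤ 28 is the 28th.

February 28, 2001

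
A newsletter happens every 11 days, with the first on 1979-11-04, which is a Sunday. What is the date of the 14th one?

1980-03-26

The 14th occurrence is 13 intervals after the first: 13 × 11 = 143 days after 1979-11-04.
November has 30 days — 26 days to the end of November leaves 117.
December has 31 days (86 left).
January has 31 days (55 left).
February has 29 days (26 left).
26 days into March → 1980-03-26.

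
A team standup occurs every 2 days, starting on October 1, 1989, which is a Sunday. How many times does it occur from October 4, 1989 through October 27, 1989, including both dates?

12

Occurrences land 2·i days after October 1, 1989 for i = 0, 1, 2, …
October 4, 1989 is 3 days after the start; 3 ÷ 2 = 1 remainder 1; since the remainder is 1, round up to i = 2. First occurrence in the window: #3 on October 5, 1989 (2×2 = 4 days in).
October 27, 1989 is 26 days after the start; 26 ÷ 2 = 13 remainder 0. Last occurrence in the window: #14 on October 27, 1989.
Occurrences #3 through #14: 12 in total.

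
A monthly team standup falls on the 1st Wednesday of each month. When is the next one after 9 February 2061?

February 2061 starts on a Tuesday, so its 1st Wednesday is 2 February 2061 (1 day in).
That is not after 9 February 2061, so look at March 2061.
March 2061 starts on a Tuesday, so its 1st Wednesday is 2 March 2061 (1 day in).

2 March 2061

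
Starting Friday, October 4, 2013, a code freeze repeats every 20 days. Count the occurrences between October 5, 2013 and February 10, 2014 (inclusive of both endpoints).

6

Occurrences land 20·i days after October 4, 2013 for i = 0, 1, 2, …
October 5, 2013 is 1 day after the start; 1 ÷ 20 = 0 remainder 1; since the remainder is 1, round up to i = 1. First occurrence in the window: #2 on October 24, 2013 (1×20 = 20 days in).
February 10, 2014 is 129 days after the start; 129 ÷ 20 = 6 remainder 9. Last occurrence in the window: #7 on February 1, 2014.
Occurrences #2 through #7: 6 in total.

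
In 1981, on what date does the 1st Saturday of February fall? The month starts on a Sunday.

February 1981 begins on a Sunday, so the first Saturday is February 7 (6 days later).

7 February 1981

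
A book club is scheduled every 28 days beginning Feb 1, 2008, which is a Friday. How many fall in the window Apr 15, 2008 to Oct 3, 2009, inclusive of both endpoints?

19

Occurrences land 28·i days after Feb 1, 2008 for i = 0, 1, 2, …
Apr 15, 2008 is 74 days after the start; 74 ÷ 28 = 2 remainder 18; since the remainder is 18, round up to i = 3. First occurrence in the window: #4 on Apr 25, 2008 (3×28 = 84 days in).
Oct 3, 2009 is 610 days after the start; 610 ÷ 28 = 21 remainder 22. Last occurrence in the window: #22 on Sep 11, 2009.
Occurrences #4 through #22: 19 in total.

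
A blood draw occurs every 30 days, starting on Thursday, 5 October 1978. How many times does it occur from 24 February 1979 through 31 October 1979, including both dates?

Occurrences land 30·i days after 5 October 1978 for i = 0, 1, 2, …
24 February 1979 is 142 days after the start; 142 ÷ 30 = 4 remainder 22; since the remainder is 22, round up to i = 5. First occurrence in the window: #6 on 4 March 1979 (5×30 = 150 days in).
31 October 1979 is 391 days after the start; 391 ÷ 30 = 13 remainder 1. Last occurrence in the window: #14 on 30 October 1979.
Occurrences #6 through #14: 9 in total.

9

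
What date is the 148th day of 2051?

May 28, 2051

January has 31 days (148 − 31 = 117 remain).
February has 28 days (117 − 28 = 89 remain).
March has 31 days (89 − 31 = 58 remain).
April has 30 days (58 − 30 = 28 remain).
28 into May → May 28.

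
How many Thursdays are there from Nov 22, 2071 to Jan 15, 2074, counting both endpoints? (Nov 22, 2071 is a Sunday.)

Nov 22, 2071 is a Sunday; the first Thursday on or after it is Nov 26, 2071 (4 days later).
From Nov 26, 2071 to Jan 15, 2074: 35 + 366 + 365 + 15 = 781 days (rest of 2071, 2072, 2073, to Jan 15, 2074 in 2074).
781 ÷ 7 = 111 full weeks with remainder 4, so 111 more Thursdays after the first → 112.

112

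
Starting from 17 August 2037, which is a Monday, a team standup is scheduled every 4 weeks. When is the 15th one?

The 15th occurrence is 14 intervals after the first: 14 × 28 = 392 days after 17 August 2037.
August has 31 days — 14 days to the end of August leaves 378.
September has 30 days (348 left).
October has 31 days (317 left).
November has 30 days (287 left).
December has 31 days (256 left).
January has 31 days (225 left).
February has 28 days (197 left).
March has 31 days (166 left).
April has 30 days (136 left).
May has 31 days (105 left).
June has 30 days (75 left).
July has 31 days (44 left).
August has 31 days (13 left).
13 days into September → 13 September 2038.

13 September 2038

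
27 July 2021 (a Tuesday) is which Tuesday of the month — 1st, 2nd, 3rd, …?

Day 27 falls in week ⌈27/7⌉ of the month.
Days 1–7 hold the 1st Tuesday, 8–14 the 2nd, 15–21 the 3rd, 22–28 the 4th, 29–31 the 5th.
27 is in the range for the 4th.

4th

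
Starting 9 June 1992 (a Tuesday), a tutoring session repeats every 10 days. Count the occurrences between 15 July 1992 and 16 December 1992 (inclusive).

Occurrences land 10·i days after 9 June 1992 for i = 0, 1, 2, …
15 July 1992 is 36 days after the start; 36 ÷ 10 = 3 remainder 6; since the remainder is 6, round up to i = 4. First occurrence in the window: #5 on 19 July 1992 (4×10 = 40 days in).
16 December 1992 is 190 days after the start; 190 ÷ 10 = 19 remainder 0. Last occurrence in the window: #20 on 16 December 1992.
Occurrences #5 through #20: 16 in total.

16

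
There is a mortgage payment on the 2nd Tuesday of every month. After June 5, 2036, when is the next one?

June 2036 starts on a Sunday; its first Tuesday is the 3rd, so the 2nd Tuesday is the 10th — June 10, 2036.
June 10, 2036 is after June 5, 2036, so that is the next one.

June 10, 2036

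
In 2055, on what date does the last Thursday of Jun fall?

Jun 2055 begins on a Tuesday, so the first Thursday is Jun 3 (2 days later).
Jun 2055 has 30 days. Adding weeks: 3, 10, 17, 24 — the last one ≤ 30 is the 24th.

Jun 24, 2055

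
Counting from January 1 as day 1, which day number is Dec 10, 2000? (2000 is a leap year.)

345

Days in months before Dec: 31 + 29 + 31 + 30 + 31 + 30 + 31 + 31 + 30 + 31 + 30 = 335.
Plus 10 days into Dec → day 345.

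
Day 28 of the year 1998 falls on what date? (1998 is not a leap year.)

Jan 28, 1998

28 into Jan → Jan 28.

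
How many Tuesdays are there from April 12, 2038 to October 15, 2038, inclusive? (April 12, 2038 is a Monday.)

April 12, 2038 is a Monday; the first Tuesday on or after it is April 13, 2038 (1 day later).
From April 13, 2038 to October 15, 2038: 17 + 31 + 30 + 31 + 31 + 30 + 15 = 185 days (rest of April, May, June, July, August, September, October).
185 ÷ 7 = 26 full weeks with remainder 3, so 26 more Tuesdays after the first → 27.

27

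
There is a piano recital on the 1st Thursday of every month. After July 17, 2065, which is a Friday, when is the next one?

August 6, 2065

July 2065 starts on a Wednesday, so its 1st Thursday is July 2, 2065 (1 day in).
That is not after July 17, 2065, so look at August 2065.
August 2065 starts on a Saturday, so its 1st Thursday is August 6, 2065 (5 days in).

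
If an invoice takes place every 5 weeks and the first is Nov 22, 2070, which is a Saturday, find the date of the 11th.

The 11th occurrence is 10 intervals after the first: 10 × 35 = 350 days after Nov 22, 2070.
Nov has 30 days — 8 days to the end of Nov leaves 342.
Dec has 31 days (311 left).
Jan has 31 days (280 left).
Feb has 28 days (252 left).
Mar has 31 days (221 left).
Apr has 30 days (191 left).
May has 31 days (160 left).
Jun has 30 days (130 left).
Jul has 31 days (99 left).
Aug has 31 days (68 left).
Sep has 30 days (38 left).
Oct has 31 days (7 left).
7 days into Nov → Nov 7, 2071.

Nov 7, 2071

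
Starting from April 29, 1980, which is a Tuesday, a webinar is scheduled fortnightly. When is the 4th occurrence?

The 4th occurrence is 3 intervals after the first: 3 × 14 = 42 days after April 29, 1980.
April has 30 days — 1 day to the end of April leaves 41.
May has 31 days (10 left).
10 days into June → June 10, 1980.

June 10, 1980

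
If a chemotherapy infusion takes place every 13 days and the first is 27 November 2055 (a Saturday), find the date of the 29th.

25 November 2056

The 29th occurrence is 28 intervals after the first: 28 × 13 = 364 days after 27 November 2055.
November has 30 days — 3 days to the end of November leaves 361.
December has 31 days (330 left).
January has 31 days (299 left).
February has 29 days (270 left).
March has 31 days (239 left).
April has 30 days (209 left).
May has 31 days (178 left).
June has 30 days (148 left).
July has 31 days (117 left).
August has 31 days (86 left).
September has 30 days (56 left).
October has 31 days (25 left).
25 days into November → 25 November 2056.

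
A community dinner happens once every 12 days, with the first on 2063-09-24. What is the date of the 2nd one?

2063-10-06

The 2nd occurrence is 1 interval after the first: 1 × 12 = 12 days after 2063-09-24.
September has 30 days — 6 days to the end of September leaves 6.
6 days into October → 2063-10-06.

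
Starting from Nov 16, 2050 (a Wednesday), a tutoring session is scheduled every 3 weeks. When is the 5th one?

Feb 8, 2051

The 5th occurrence is 4 intervals after the first: 4 × 21 = 84 days after Nov 16, 2050.
Nov has 30 days — 14 days to the end of Nov leaves 70.
Dec has 31 days (39 left).
Jan has 31 days (8 left).
8 days into Feb → Feb 8, 2051.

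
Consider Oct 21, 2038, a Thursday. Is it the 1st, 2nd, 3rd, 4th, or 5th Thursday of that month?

Day 21 falls in week ⌈21/7⌉ of the month.
Days 1–7 hold the 1st Thursday, 8–14 the 2nd, 15–21 the 3rd, 22–28 the 4th, 29–31 the 5th.
21 is in the range for the 3rd.

3rd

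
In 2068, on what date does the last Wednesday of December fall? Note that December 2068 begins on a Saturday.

December 2068 begins on a Saturday, so the first Wednesday is December 5 (4 days later).
December 2068 has 31 days. Adding weeks: 5, 12, 19, 26 — the last one ≤ 31 is the 26th.

December 26, 2068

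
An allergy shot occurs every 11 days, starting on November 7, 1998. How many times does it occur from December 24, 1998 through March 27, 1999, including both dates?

Occurrences land 11·i days after November 7, 1998 for i = 0, 1, 2, …
December 24, 1998 is 47 days after the start; 47 ÷ 11 = 4 remainder 3; since the remainder is 3, round up to i = 5. First occurrence in the window: #6 on January 1, 1999 (5×11 = 55 days in).
March 27, 1999 is 140 days after the start; 140 ÷ 11 = 12 remainder 8. Last occurrence in the window: #13 on March 19, 1999.
Occurrences #6 through #13: 8 in total.

8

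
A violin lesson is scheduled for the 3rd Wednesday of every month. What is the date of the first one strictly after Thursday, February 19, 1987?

March 18, 1987

February 1987 starts on a Sunday; its first Wednesday is the 4th, so the 3rd Wednesday is the 18th — February 18, 1987.
That is not after February 19, 1987, so look at March 1987.
March 1987 starts on a Sunday; its first Wednesday is the 4th, so the 3rd Wednesday is the 18th — March 18, 1987.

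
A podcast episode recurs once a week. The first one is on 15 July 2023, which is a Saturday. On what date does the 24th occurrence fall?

23 December 2023

The 24th occurrence is 23 intervals after the first: 23 × 7 = 161 days after 15 July 2023.
July has 31 days — 16 days to the end of July leaves 145.
August has 31 days (114 left).
September has 30 days (84 left).
October has 31 days (53 left).
November has 30 days (23 left).
23 days into December → 23 December 2023.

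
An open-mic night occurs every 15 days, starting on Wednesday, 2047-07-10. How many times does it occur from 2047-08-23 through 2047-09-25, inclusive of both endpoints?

Occurrences land 15·i days after 2047-07-10 for i = 0, 1, 2, …
2047-08-23 is 44 days after the start; 44 ÷ 15 = 2 remainder 14; since the remainder is 14, round up to i = 3. First occurrence in the window: #4 on 2047-08-24 (3×15 = 45 days in).
2047-09-25 is 77 days after the start; 77 ÷ 15 = 5 remainder 2. Last occurrence in the window: #6 on 2047-09-23.
Occurrences #4 through #6: 3 in total.

3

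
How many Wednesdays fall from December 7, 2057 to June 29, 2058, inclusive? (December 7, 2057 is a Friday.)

December 7, 2057 is a Friday; the first Wednesday on or after it is December 12, 2057 (5 days later).
From December 12, 2057 to June 29, 2058: 19 + 31 + 28 + 31 + 30 + 31 + 29 = 199 days (rest of December, January, February, March, April, May, June).
199 ÷ 7 = 28 full weeks with remainder 3, so 28 more Wednesdays after the first → 29.

29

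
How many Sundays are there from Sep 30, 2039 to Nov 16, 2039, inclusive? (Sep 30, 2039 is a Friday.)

Sep 30, 2039 is a Friday; the first Sunday on or after it is Oct 2, 2039 (2 days later).
From Oct 2, 2039 to Nov 16, 2039: 29 + 16 = 45 days (rest of Oct, Nov).
45 ÷ 7 = 6 full weeks with remainder 3, so 6 more Sundays after the first → 7.

7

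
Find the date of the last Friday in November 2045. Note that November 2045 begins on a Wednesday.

November 2045 begins on a Wednesday, so the first Friday is November 3 (2 days later).
November 2045 has 30 days. Adding weeks: 3, 10, 17, 24 — the last one ≤ 30 is the 24th.

2045-11-24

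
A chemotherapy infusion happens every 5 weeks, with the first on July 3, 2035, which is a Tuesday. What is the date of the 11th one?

June 17, 2036

The 11th occurrence is 10 intervals after the first: 10 × 35 = 350 days after July 3, 2035.
July has 31 days — 28 days to the end of July leaves 322.
August has 31 days (291 left).
September has 30 days (261 left).
October has 31 days (230 left).
November has 30 days (200 left).
December has 31 days (169 left).
January has 31 days (138 left).
February has 29 days (109 left).
March has 31 days (78 left).
April has 30 days (48 left).
May has 31 days (17 left).
17 days into June → June 17, 2036.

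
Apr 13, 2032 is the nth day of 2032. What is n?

104

Days in months before Apr: 31 + 29 + 31 = 91.
Plus 13 days into Apr → day 104.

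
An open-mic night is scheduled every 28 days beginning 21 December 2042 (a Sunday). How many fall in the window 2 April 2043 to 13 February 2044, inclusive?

11

Occurrences land 28·i days after 21 December 2042 for i = 0, 1, 2, …
2 April 2043 is 102 days after the start; 102 ÷ 28 = 3 remainder 18; since the remainder is 18, round up to i = 4. First occurrence in the window: #5 on 12 April 2043 (4×28 = 112 days in).
13 February 2044 is 419 days after the start; 419 ÷ 28 = 14 remainder 27. Last occurrence in the window: #15 on 17 January 2044.
Occurrences #5 through #15: 11 in total.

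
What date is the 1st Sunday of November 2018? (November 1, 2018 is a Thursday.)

November 2018 begins on a Thursday, so the first Sunday is November 4 (3 days later).

4 November 2018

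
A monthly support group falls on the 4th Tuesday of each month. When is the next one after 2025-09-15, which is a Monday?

2025-09-23

September 2025 starts on a Monday; its first Tuesday is the 2nd, so the 4th Tuesday is the 23rd — 2025-09-23.
2025-09-23 is after 2025-09-15, so that is the next one.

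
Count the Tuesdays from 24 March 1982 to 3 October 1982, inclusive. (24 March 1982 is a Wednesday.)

24 March 1982 is a Wednesday; the first Tuesday on or after it is 30 March 1982 (6 days later).
From 30 March 1982 to 3 October 1982: 1 + 30 + 31 + 30 + 31 + 31 + 30 + 3 = 187 days (rest of March, April, May, June, July, August, September, October).
187 ÷ 7 = 26 full weeks with remainder 5, so 26 more Tuesdays after the first → 27.

27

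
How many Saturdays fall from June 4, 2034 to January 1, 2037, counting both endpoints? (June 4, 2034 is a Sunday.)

134

June 4, 2034 is a Sunday; the first Saturday on or after it is June 10, 2034 (6 days later).
From June 10, 2034 to January 1, 2037: 204 + 365 + 366 + 1 = 936 days (rest of 2034, 2035, 2036, to January 1, 2037 in 2037).
936 ÷ 7 = 133 full weeks with remainder 5, so 133 more Saturdays after the first → 134.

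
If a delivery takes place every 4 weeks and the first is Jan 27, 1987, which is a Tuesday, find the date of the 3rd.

The 3rd occurrence is 2 intervals after the first: 2 × 28 = 56 days after Jan 27, 1987.
Jan has 31 days — 4 days to the end of Jan leaves 52.
Feb has 28 days (24 left).
24 days into Mar → Mar 24, 1987.

Mar 24, 1987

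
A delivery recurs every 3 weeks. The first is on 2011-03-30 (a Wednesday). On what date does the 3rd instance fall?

The 3rd occurrence is 2 intervals after the first: 2 × 21 = 42 days after 2011-03-30.
March has 31 days — 1 day to the end of March leaves 41.
April has 30 days (11 left).
11 days into May → 2011-05-11.

2011-05-11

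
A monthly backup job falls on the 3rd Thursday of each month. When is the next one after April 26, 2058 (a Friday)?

April 2058 starts on a Monday; its first Thursday is the 4th, so the 3rd Thursday is the 18th — April 18, 2058.
That is not after April 26, 2058, so look at May 2058.
May 2058 starts on a Wednesday; its first Thursday is the 2nd, so the 3rd Thursday is the 16th — May 16, 2058.

May 16, 2058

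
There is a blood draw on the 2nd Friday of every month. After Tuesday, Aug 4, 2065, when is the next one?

Aug 14, 2065

Aug 2065 starts on a Saturday; its first Friday is the 7th, so the 2nd Friday is the 14th — Aug 14, 2065.
Aug 14, 2065 is after Aug 4, 2065, so that is the next one.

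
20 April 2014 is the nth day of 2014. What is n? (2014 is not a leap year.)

110

Days in months before April: 31 + 28 + 31 = 90.
Plus 20 days into April → day 110.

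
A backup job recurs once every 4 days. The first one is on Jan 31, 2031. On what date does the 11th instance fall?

Mar 12, 2031

The 11th occurrence is 10 intervals after the first: 10 × 4 = 40 days after Jan 31, 2031.
Jan has 31 days — 0 days to the end of Jan leaves 40.
Feb has 28 days (12 left).
12 days into Mar → Mar 12, 2031.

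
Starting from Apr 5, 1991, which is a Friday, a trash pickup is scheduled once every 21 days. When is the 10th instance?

The 10th occurrence is 9 intervals after the first: 9 × 21 = 189 days after Apr 5, 1991.
Apr has 30 days — 25 days to the end of Apr leaves 164.
May has 31 days (133 left).
Jun has 30 days (103 left).
Jul has 31 days (72 left).
Aug has 31 days (41 left).
Sep has 30 days (11 left).
11 days into Oct → Oct 11, 1991.

Oct 11, 1991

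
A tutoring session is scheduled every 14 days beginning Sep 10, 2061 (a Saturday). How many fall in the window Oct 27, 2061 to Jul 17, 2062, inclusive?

Occurrences land 14·i days after Sep 10, 2061 for i = 0, 1, 2, …
Oct 27, 2061 is 47 days after the start; 47 ÷ 14 = 3 remainder 5; since the remainder is 5, round up to i = 4. First occurrence in the window: #5 on Nov 5, 2061 (4×14 = 56 days in).
Jul 17, 2062 is 310 days after the start; 310 ÷ 14 = 22 remainder 2. Last occurrence in the window: #23 on Jul 15, 2062.
Occurrences #5 through #23: 19 in total.

19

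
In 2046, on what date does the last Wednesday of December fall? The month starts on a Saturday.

December 26, 2046

December 2046 begins on a Saturday, so the first Wednesday is December 5 (4 days later).
December 2046 has 31 days. Adding weeks: 5, 12, 19, 26 — the last one ≤ 31 is the 26th.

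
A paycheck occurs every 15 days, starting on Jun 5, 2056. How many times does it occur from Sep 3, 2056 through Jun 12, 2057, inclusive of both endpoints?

Occurrences land 15·i days after Jun 5, 2056 for i = 0, 1, 2, …
Sep 3, 2056 is 90 days after the start; 90 ÷ 15 = 6 remainder 0. First occurrence in the window: #7 on Sep 3, 2056 (6×15 = 90 days in).
Jun 12, 2057 is 372 days after the start; 372 ÷ 15 = 24 remainder 12. Last occurrence in the window: #25 on May 31, 2057.
Occurrences #7 through #25: 19 in total.

19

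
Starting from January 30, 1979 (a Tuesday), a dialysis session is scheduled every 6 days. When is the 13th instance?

The 13th occurrence is 12 intervals after the first: 12 × 6 = 72 days after January 30, 1979.
January has 31 days — 1 day to the end of January leaves 71.
February has 28 days (43 left).
March has 31 days (12 left).
12 days into April → April 12, 1979.

April 12, 1979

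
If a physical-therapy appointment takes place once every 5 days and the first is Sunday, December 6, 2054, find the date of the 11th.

The 11th occurrence is 10 intervals after the first: 10 × 5 = 50 days after December 6, 2054.
December has 31 days — 25 days to the end of December leaves 25.
25 days into January → January 25, 2055.

January 25, 2055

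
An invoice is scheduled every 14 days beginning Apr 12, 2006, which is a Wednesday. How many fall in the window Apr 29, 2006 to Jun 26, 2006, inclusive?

Occurrences land 14·i days after Apr 12, 2006 for i = 0, 1, 2, …
Apr 29, 2006 is 17 days after the start; 17 ÷ 14 = 1 remainder 3; since the remainder is 3, round up to i = 2. First occurrence in the window: #3 on May 10, 2006 (2×14 = 28 days in).
Jun 26, 2006 is 75 days after the start; 75 ÷ 14 = 5 remainder 5. Last occurrence in the window: #6 on Jun 21, 2006.
Occurrences #3 through #6: 4 in total.

4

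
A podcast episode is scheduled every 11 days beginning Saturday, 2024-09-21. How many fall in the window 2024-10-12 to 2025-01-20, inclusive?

Occurrences land 11·i days after 2024-09-21 for i = 0, 1, 2, …
2024-10-12 is 21 days after the start; 21 ÷ 11 = 1 remainder 10; since the remainder is 10, round up to i = 2. First occurrence in the window: #3 on 2024-10-13 (2×11 = 22 days in).
2025-01-20 is 121 days after the start; 121 ÷ 11 = 11 remainder 0. Last occurrence in the window: #12 on 2025-01-20.
Occurrences #3 through #12: 10 in total.

10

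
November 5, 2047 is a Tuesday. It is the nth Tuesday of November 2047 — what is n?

1st

Day 5 falls in week ⌈5/7⌉ of the month.
Days 1–7 hold the 1st Tuesday, 8–14 the 2nd, 15–21 the 3rd, 22–28 the 4th, 29–31 the 5th.
5 is in the range for the 1st.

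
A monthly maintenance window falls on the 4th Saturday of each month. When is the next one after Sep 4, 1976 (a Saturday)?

Sep 25, 1976

Sep 1976 starts on a Wednesday; its first Saturday is the 4th, so the 4th Saturday is the 25th — Sep 25, 1976.
Sep 25, 1976 is after Sep 4, 1976, so that is the next one.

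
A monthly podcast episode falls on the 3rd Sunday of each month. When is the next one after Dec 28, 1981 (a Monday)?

Dec 1981 starts on a Tuesday; its first Sunday is the 6th, so the 3rd Sunday is the 20th — Dec 20, 1981.
That is not after Dec 28, 1981, so look at Jan 1982.
Jan 1982 starts on a Friday; its first Sunday is the 3rd, so the 3rd Sunday is the 17th — Jan 17, 1982.

Jan 17, 1982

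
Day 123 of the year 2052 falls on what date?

January has 31 days (123 − 31 = 92 remain).
February has 29 days (92 − 29 = 63 remain).
March has 31 days (63 − 31 = 32 remain).
April has 30 days (32 − 30 = 2 remain).
2 into May → May 2.

2 May 2052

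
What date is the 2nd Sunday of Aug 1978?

Aug 1978 begins on a Tuesday, so the first Sunday is Aug 6 (5 days later).
The 2nd Sunday is 1 weeks later: 6 + 7 = 13.

Aug 13, 1978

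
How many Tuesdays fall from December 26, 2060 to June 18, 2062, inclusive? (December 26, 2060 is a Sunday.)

December 26, 2060 is a Sunday; the first Tuesday on or after it is December 28, 2060 (2 days later).
From December 28, 2060 to June 18, 2062: 3 + 365 + 169 = 537 days (rest of 2060, 2061, to June 18, 2062 in 2062).
537 ÷ 7 = 76 full weeks with remainder 5, so 76 more Tuesdays after the first → 77.

77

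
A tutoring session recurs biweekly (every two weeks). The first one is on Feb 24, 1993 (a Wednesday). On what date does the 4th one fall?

The 4th occurrence is 3 intervals after the first: 3 × 14 = 42 days after Feb 24, 1993.
Feb has 28 days — 4 days to the end of Feb leaves 38.
Mar has 31 days (7 left).
7 days into Apr → Apr 7, 1993.

Apr 7, 1993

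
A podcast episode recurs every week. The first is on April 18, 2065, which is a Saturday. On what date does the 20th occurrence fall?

August 29, 2065

The 20th occurrence is 19 intervals after the first: 19 × 7 = 133 days after April 18, 2065.
April has 30 days — 12 days to the end of April leaves 121.
May has 31 days (90 left).
June has 30 days (60 left).
July has 31 days (29 left).
29 days into August → August 29, 2065.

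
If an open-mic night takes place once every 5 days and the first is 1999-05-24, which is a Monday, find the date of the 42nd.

The 42nd occurrence is 41 intervals after the first: 41 × 5 = 205 days after 1999-05-24.
May has 31 days — 7 days to the end of May leaves 198.
June has 30 days (168 left).
July has 31 days (137 left).
August has 31 days (106 left).
September has 30 days (76 left).
October has 31 days (45 left).
November has 30 days (15 left).
15 days into December → 1999-12-15.

1999-12-15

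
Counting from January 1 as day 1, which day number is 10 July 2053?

Days in months before July: 31 + 28 + 31 + 30 + 31 + 30 = 181.
Plus 10 days into July → day 191.

191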